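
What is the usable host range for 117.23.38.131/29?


Network: 117.23.38.128
Broadcast: 117.23.38.135
First usable = network + 1
Last usable = broadcast - 1
Range: 117.23.38.129 to 117.23.38.134


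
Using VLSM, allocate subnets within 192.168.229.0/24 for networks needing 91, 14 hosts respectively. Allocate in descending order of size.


91 hosts -> /25 (126 usable): 192.168.229.0/25
14 hosts -> /28 (14 usable): 192.168.229.128/28
Allocation: 192.168.229.0/25 (91 hosts, 126 usable); 192.168.229.128/28 (14 hosts, 14 usable)


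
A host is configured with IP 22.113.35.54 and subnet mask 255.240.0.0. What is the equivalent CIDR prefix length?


Binary: 11111111.11110000.00000000.00000000
Count leading 1s
Prefix: /12


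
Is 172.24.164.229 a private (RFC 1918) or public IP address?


RFC 1918 private ranges:
  10.0.0.0/8 (10.0.0.0 - 10.255.255.255)
  172.16.0.0/12 (172.16.0.0 - 172.31.255.255)
  192.168.0.0/16 (192.168.0.0 - 192.168.255.255)
Private (in 172.16.0.0/12)


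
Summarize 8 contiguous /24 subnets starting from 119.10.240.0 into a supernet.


Original prefix: /24
Number of subnets: 8 = 2^3
New prefix = 24 - 3 = 21
Supernet: 119.10.240.0/21


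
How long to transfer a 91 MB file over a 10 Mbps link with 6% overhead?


Effective throughput = 10 * (1 - 6/100) = 9.4 Mbps
File size in Mb = 91 * 8 = 728 Mb
Time = 728 / 9.4
Time = 77.4468 seconds


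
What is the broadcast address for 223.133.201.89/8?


Network: 223.0.0.0/8
Host bits = 24
Set all host bits to 1:
Broadcast: 223.255.255.255


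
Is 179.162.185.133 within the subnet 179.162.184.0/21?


Subnet network: 179.162.184.0
Test IP AND mask: 179.162.184.0
Yes, 179.162.185.133 is in 179.162.184.0/21


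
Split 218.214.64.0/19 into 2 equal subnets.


New prefix = 19 + 1 = 20
Each subnet has 4096 addresses
  218.214.64.0/20
  218.214.80.0/20
Subnets: 218.214.64.0/20, 218.214.80.0/20


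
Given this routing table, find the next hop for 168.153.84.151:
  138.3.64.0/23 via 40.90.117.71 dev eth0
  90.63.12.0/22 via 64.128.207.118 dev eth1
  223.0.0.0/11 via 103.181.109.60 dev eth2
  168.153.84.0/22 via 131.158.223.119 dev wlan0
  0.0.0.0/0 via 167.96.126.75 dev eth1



Longest prefix match for 168.153.84.151:
  /23 138.3.64.0: no
  /22 90.63.12.0: no
  /11 223.0.0.0: no
  /22 168.153.84.0: MATCH
  /0 0.0.0.0: MATCH
Selected: next-hop 131.158.223.119 via wlan0 (matched /22)


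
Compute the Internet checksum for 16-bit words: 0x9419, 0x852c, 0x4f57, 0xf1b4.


Sum all words (with carry folding):
+ 0x9419 = 0x9419
+ 0x852c = 0x1946
+ 0x4f57 = 0x689d
+ 0xf1b4 = 0x5a52
One's complement: ~0x5a52
Checksum = 0xa5ad


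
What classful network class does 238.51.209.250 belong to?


First octet: 238
Binary: 11101110
1110xxxx -> Class D (224-239)
Class D (multicast), default mask N/A


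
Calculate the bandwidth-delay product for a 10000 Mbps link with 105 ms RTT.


BDP = bandwidth * RTT
= 10000 Mbps * 105 ms
= 10000 * 1e6 * 105 / 1000 bits
= 1050000000 bits
= 131250000 bytes
= 128173.8281 KB
BDP = 1050000000 bits (131250000 bytes)


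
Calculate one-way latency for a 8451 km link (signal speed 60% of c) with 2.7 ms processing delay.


Speed = 0.6 * 3e5 km/s = 180000 km/s
Propagation delay = 8451 / 180000 = 0.0469 s = 46.95 ms
Processing delay = 2.7 ms
Total one-way latency = 49.65 ms


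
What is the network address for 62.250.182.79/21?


IP:   00111110.11111010.10110110.01001111
Mask: 11111111.11111111.11111000.00000000
AND operation:
Net:  00111110.11111010.10110000.00000000
Network: 62.250.176.0/21


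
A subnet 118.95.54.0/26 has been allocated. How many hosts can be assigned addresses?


Host bits = 32 - 26 = 6
Total addresses = 2^6 = 64
Usable = total - 2 (network and broadcast)
Usable hosts: 62


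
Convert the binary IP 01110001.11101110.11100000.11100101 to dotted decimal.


01110001 = 113
11101110 = 238
11100000 = 224
11100101 = 229
IP: 113.238.224.229


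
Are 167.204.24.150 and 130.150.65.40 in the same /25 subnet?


Mask: 255.255.255.128
167.204.24.150 AND mask = 167.204.24.128
130.150.65.40 AND mask = 130.150.65.0
No, different subnets (167.204.24.128 vs 130.150.65.0)


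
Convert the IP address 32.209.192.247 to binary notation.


32 = 00100000
209 = 11010001
192 = 11000000
247 = 11110111
Binary: 00100000.11010001.11000000.11110111


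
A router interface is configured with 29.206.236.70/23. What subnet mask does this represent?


/23 means 23 network bits, 9 host bits
Binary: 11111111111111111111111000000000
Mask: 255.255.254.0


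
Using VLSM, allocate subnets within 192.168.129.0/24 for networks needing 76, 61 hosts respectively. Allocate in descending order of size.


76 hosts -> /25 (126 usable): 192.168.129.0/25
61 hosts -> /26 (62 usable): 192.168.129.128/26
Allocation: 192.168.129.0/25 (76 hosts, 126 usable); 192.168.129.128/26 (61 hosts, 62 usable)


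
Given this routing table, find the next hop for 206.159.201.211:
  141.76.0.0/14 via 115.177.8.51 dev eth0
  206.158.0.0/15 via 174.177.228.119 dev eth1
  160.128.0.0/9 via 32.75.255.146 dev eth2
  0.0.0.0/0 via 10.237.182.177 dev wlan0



Longest prefix match for 206.159.201.211:
  /14 141.76.0.0: no
  /15 206.158.0.0: MATCH
  /9 160.128.0.0: no
  /0 0.0.0.0: MATCH
Selected: next-hop 174.177.228.119 via eth1 (matched /15)


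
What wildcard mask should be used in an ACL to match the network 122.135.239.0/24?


Subnet mask: 255.255.255.0
Wildcard = 255.255.255.255 - subnet mask
255 - 255 = 0
255 - 255 = 0
255 - 255 = 0
255 - 0 = 255
Wildcard: 0.0.0.255


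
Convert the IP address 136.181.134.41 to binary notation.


136 = 10001000
181 = 10110101
134 = 10000110
41 = 00101001
Binary: 10001000.10110101.10000110.00101001


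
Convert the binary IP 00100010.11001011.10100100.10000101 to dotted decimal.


00100010 = 34
11001011 = 203
10100100 = 164
10000101 = 133
IP: 34.203.164.133


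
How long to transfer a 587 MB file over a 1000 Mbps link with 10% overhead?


Effective throughput = 1000 * (1 - 10/100) = 900 Mbps
File size in Mb = 587 * 8 = 4696 Mb
Time = 4696 / 900
Time = 5.2178 seconds


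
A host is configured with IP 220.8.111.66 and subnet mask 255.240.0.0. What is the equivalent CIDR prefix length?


Binary: 11111111.11110000.00000000.00000000
Count leading 1s
Prefix: /12


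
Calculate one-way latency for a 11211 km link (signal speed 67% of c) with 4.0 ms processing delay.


Speed = 0.67 * 3e5 km/s = 201000 km/s
Propagation delay = 11211 / 201000 = 0.0558 s = 55.7761 ms
Processing delay = 4.0 ms
Total one-way latency = 59.7761 ms


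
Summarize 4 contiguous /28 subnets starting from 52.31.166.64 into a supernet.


Original prefix: /28
Number of subnets: 4 = 2^2
New prefix = 28 - 2 = 26
Supernet: 52.31.166.64/26


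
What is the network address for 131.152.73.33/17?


IP:   10000011.10011000.01001001.00100001
Mask: 11111111.11111111.10000000.00000000
AND operation:
Net:  10000011.10011000.00000000.00000000
Network: 131.152.0.0/17


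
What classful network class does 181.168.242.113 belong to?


First octet: 181
Binary: 10110101
10xxxxxx -> Class B (128-191)
Class B, default mask 255.255.0.0 (/16)


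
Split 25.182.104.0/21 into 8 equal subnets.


New prefix = 21 + 3 = 24
Each subnet has 256 addresses
  25.182.104.0/24
  25.182.105.0/24
  25.182.106.0/24
  25.182.107.0/24
  25.182.108.0/24
  25.182.109.0/24
  25.182.110.0/24
  25.182.111.0/24
Subnets: 25.182.104.0/24, 25.182.105.0/24, 25.182.106.0/24, 25.182.107.0/24, 25.182.108.0/24, 25.182.109.0/24, 25.182.110.0/24, 25.182.111.0/24


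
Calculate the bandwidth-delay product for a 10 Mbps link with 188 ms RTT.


BDP = bandwidth * RTT
= 10 Mbps * 188 ms
= 10 * 1e6 * 188 / 1000 bits
= 1880000 bits
= 235000 bytes
= 229.4922 KB
BDP = 1880000 bits (235000 bytes)


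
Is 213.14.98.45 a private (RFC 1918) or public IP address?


RFC 1918 private ranges:
  10.0.0.0/8 (10.0.0.0 - 10.255.255.255)
  172.16.0.0/12 (172.16.0.0 - 172.31.255.255)
  192.168.0.0/16 (192.168.0.0 - 192.168.255.255)
Public (not in any RFC 1918 range)


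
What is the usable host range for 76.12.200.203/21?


Network: 76.12.200.0
Broadcast: 76.12.207.255
First usable = network + 1
Last usable = broadcast - 1
Range: 76.12.200.1 to 76.12.207.254


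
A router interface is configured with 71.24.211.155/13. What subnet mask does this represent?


/13 means 13 network bits, 19 host bits
Binary: 11111111111110000000000000000000
Mask: 255.248.0.0


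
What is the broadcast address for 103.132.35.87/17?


Network: 103.132.0.0/17
Host bits = 15
Set all host bits to 1:
Broadcast: 103.132.127.255


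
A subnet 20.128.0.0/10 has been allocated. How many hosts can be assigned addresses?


Host bits = 32 - 10 = 22
Total addresses = 2^22 = 4194304
Usable = total - 2 (network and broadcast)
Usable hosts: 4194302


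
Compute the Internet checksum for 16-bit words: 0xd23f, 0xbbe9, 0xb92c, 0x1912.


Sum all words (with carry folding):
+ 0xd23f = 0xd23f
+ 0xbbe9 = 0x8e29
+ 0xb92c = 0x4756
+ 0x1912 = 0x6068
One's complement: ~0x6068
Checksum = 0x9f97


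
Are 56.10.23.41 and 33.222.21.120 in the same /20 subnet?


Mask: 255.255.240.0
56.10.23.41 AND mask = 56.10.16.0
33.222.21.120 AND mask = 33.222.16.0
No, different subnets (56.10.16.0 vs 33.222.16.0)


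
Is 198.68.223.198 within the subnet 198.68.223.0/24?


Subnet network: 198.68.223.0
Test IP AND mask: 198.68.223.0
Yes, 198.68.223.198 is in 198.68.223.0/24


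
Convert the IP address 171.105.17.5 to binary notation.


171 = 10101011
105 = 01101001
17 = 00010001
5 = 00000101
Binary: 10101011.01101001.00010001.00000101


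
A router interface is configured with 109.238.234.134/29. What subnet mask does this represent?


/29 means 29 network bits, 3 host bits
Binary: 11111111111111111111111111111000
Mask: 255.255.255.248


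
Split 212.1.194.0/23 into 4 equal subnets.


New prefix = 23 + 2 = 25
Each subnet has 128 addresses
  212.1.194.0/25
  212.1.194.128/25
  212.1.195.0/25
  212.1.195.128/25
Subnets: 212.1.194.0/25, 212.1.194.128/25, 212.1.195.0/25, 212.1.195.128/25


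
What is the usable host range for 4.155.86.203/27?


Network: 4.155.86.192
Broadcast: 4.155.86.223
First usable = network + 1
Last usable = broadcast - 1
Range: 4.155.86.193 to 4.155.86.222


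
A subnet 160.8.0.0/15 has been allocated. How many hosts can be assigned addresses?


Host bits = 32 - 15 = 17
Total addresses = 2^17 = 131072
Usable = total - 2 (network and broadcast)
Usable hosts: 131070


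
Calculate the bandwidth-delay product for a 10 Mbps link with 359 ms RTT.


BDP = bandwidth * RTT
= 10 Mbps * 359 ms
= 10 * 1e6 * 359 / 1000 bits
= 3590000 bits
= 448750 bytes
= 438.2324 KB
BDP = 3590000 bits (448750 bytes)


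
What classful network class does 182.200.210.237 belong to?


First octet: 182
Binary: 10110110
10xxxxxx -> Class B (128-191)
Class B, default mask 255.255.0.0 (/16)


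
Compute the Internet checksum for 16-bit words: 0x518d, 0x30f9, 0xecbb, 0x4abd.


Sum all words (with carry folding):
+ 0x518d = 0x518d
+ 0x30f9 = 0x8286
+ 0xecbb = 0x6f42
+ 0x4abd = 0xb9ff
One's complement: ~0xb9ff
Checksum = 0x4600


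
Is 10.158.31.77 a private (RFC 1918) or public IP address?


RFC 1918 private ranges:
  10.0.0.0/8 (10.0.0.0 - 10.255.255.255)
  172.16.0.0/12 (172.16.0.0 - 172.31.255.255)
  192.168.0.0/16 (192.168.0.0 - 192.168.255.255)
Private (in 10.0.0.0/8)


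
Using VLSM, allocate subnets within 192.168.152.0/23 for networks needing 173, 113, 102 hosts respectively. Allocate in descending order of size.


173 hosts -> /24 (254 usable): 192.168.152.0/24
113 hosts -> /25 (126 usable): 192.168.153.0/25
102 hosts -> /25 (126 usable): 192.168.153.128/25
Allocation: 192.168.152.0/24 (173 hosts, 254 usable); 192.168.153.0/25 (113 hosts, 126 usable); 192.168.153.128/25 (102 hosts, 126 usable)


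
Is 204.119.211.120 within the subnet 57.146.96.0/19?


Subnet network: 57.146.96.0
Test IP AND mask: 204.119.192.0
No, 204.119.211.120 is not in 57.146.96.0/19


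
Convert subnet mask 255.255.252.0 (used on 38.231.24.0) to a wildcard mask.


Subnet mask: 255.255.252.0
Wildcard = 255.255.255.255 - subnet mask
255 - 255 = 0
255 - 255 = 0
255 - 252 = 3
255 - 0 = 255
Wildcard: 0.0.3.255


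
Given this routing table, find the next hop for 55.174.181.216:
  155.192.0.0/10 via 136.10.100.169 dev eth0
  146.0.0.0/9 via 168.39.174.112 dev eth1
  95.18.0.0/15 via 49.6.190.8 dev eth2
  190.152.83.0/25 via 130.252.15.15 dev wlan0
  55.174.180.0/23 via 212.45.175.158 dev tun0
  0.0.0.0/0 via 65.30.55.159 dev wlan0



Longest prefix match for 55.174.181.216:
  /10 155.192.0.0: no
  /9 146.0.0.0: no
  /15 95.18.0.0: no
  /25 190.152.83.0: no
  /23 55.174.180.0: MATCH
  /0 0.0.0.0: MATCH
Selected: next-hop 212.45.175.158 via tun0 (matched /23)


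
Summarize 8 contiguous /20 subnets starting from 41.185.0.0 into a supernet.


Original prefix: /20
Number of subnets: 8 = 2^3
New prefix = 20 - 3 = 17
Supernet: 41.185.0.0/17


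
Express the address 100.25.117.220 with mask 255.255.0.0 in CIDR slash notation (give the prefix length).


Binary: 11111111.11111111.00000000.00000000
Count leading 1s
Prefix: /16


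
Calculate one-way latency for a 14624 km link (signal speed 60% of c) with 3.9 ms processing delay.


Speed = 0.6 * 3e5 km/s = 180000 km/s
Propagation delay = 14624 / 180000 = 0.0812 s = 81.2444 ms
Processing delay = 3.9 ms
Total one-way latency = 85.1444 ms


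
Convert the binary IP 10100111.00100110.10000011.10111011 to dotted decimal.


10100111 = 167
00100110 = 38
10000011 = 131
10111011 = 187
IP: 167.38.131.187


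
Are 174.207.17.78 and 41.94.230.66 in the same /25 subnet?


Mask: 255.255.255.128
174.207.17.78 AND mask = 174.207.17.0
41.94.230.66 AND mask = 41.94.230.0
No, different subnets (174.207.17.0 vs 41.94.230.0)


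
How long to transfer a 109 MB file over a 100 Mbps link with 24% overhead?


Effective throughput = 100 * (1 - 24/100) = 76 Mbps
File size in Mb = 109 * 8 = 872 Mb
Time = 872 / 76
Time = 11.4737 seconds


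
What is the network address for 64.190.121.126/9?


IP:   01000000.10111110.01111001.01111110
Mask: 11111111.10000000.00000000.00000000
AND operation:
Net:  01000000.10000000.00000000.00000000
Network: 64.128.0.0/9


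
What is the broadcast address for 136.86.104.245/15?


Network: 136.86.0.0/15
Host bits = 17
Set all host bits to 1:
Broadcast: 136.87.255.255


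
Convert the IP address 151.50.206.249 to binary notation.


151 = 10010111
50 = 00110010
206 = 11001110
249 = 11111001
Binary: 10010111.00110010.11001110.11111001


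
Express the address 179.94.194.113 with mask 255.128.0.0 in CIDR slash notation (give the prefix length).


Binary: 11111111.10000000.00000000.00000000
Count leading 1s
Prefix: /9


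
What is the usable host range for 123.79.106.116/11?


Network: 123.64.0.0
Broadcast: 123.95.255.255
First usable = network + 1
Last usable = broadcast - 1
Range: 123.64.0.1 to 123.95.255.254


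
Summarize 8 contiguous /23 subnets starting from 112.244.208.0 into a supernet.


Original prefix: /23
Number of subnets: 8 = 2^3
New prefix = 23 - 3 = 20
Supernet: 112.244.208.0/20


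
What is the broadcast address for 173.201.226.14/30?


Network: 173.201.226.12/30
Host bits = 2
Set all host bits to 1:
Broadcast: 173.201.226.15


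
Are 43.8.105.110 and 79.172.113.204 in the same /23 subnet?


Mask: 255.255.254.0
43.8.105.110 AND mask = 43.8.104.0
79.172.113.204 AND mask = 79.172.112.0
No, different subnets (43.8.104.0 vs 79.172.112.0)


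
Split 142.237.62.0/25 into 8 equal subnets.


New prefix = 25 + 3 = 28
Each subnet has 16 addresses
  142.237.62.0/28
  142.237.62.16/28
  142.237.62.32/28
  142.237.62.48/28
  142.237.62.64/28
  142.237.62.80/28
  142.237.62.96/28
  142.237.62.112/28
Subnets: 142.237.62.0/28, 142.237.62.16/28, 142.237.62.32/28, 142.237.62.48/28, 142.237.62.64/28, 142.237.62.80/28, 142.237.62.96/28, 142.237.62.112/28


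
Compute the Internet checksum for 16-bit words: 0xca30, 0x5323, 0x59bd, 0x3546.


Sum all words (with carry folding):
+ 0xca30 = 0xca30
+ 0x5323 = 0x1d54
+ 0x59bd = 0x7711
+ 0x3546 = 0xac57
One's complement: ~0xac57
Checksum = 0x53a8


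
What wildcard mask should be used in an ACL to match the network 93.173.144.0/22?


Subnet mask: 255.255.252.0
Wildcard = 255.255.255.255 - subnet mask
255 - 255 = 0
255 - 255 = 0
255 - 252 = 3
255 - 0 = 255
Wildcard: 0.0.3.255


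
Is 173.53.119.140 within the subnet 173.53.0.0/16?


Subnet network: 173.53.0.0
Test IP AND mask: 173.53.0.0
Yes, 173.53.119.140 is in 173.53.0.0/16


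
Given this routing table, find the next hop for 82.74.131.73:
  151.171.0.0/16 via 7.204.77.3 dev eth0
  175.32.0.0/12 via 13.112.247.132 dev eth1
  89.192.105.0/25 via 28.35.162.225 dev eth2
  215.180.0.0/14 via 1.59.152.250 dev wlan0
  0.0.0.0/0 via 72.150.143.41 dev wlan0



Longest prefix match for 82.74.131.73:
  /16 151.171.0.0: no
  /12 175.32.0.0: no
  /25 89.192.105.0: no
  /14 215.180.0.0: no
  /0 0.0.0.0: MATCH
Selected: next-hop 72.150.143.41 via wlan0 (matched /0)


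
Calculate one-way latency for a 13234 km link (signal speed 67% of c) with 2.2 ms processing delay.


Speed = 0.67 * 3e5 km/s = 201000 km/s
Propagation delay = 13234 / 201000 = 0.0658 s = 65.8408 ms
Processing delay = 2.2 ms
Total one-way latency = 68.0408 ms


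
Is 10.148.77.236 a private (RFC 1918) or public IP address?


RFC 1918 private ranges:
  10.0.0.0/8 (10.0.0.0 - 10.255.255.255)
  172.16.0.0/12 (172.16.0.0 - 172.31.255.255)
  192.168.0.0/16 (192.168.0.0 - 192.168.255.255)
Private (in 10.0.0.0/8)


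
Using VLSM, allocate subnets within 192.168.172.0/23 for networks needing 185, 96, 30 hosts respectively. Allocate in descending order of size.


185 hosts -> /24 (254 usable): 192.168.172.0/24
96 hosts -> /25 (126 usable): 192.168.173.0/25
30 hosts -> /27 (30 usable): 192.168.173.128/27
Allocation: 192.168.172.0/24 (185 hosts, 254 usable); 192.168.173.0/25 (96 hosts, 126 usable); 192.168.173.128/27 (30 hosts, 30 usable)


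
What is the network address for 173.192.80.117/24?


IP:   10101101.11000000.01010000.01110101
Mask: 11111111.11111111.11111111.00000000
AND operation:
Net:  10101101.11000000.01010000.00000000
Network: 173.192.80.0/24


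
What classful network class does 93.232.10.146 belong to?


First octet: 93
Binary: 01011101
0xxxxxxx -> Class A (1-126)
Class A, default mask 255.0.0.0 (/8)


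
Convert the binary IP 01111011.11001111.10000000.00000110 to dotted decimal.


01111011 = 123
11001111 = 207
10000000 = 128
00000110 = 6
IP: 123.207.128.6


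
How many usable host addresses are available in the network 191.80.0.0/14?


Host bits = 32 - 14 = 18
Total addresses = 2^18 = 262144
Usable = total - 2 (network and broadcast)
Usable hosts: 262142


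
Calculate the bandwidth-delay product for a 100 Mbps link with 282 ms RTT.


BDP = bandwidth * RTT
= 100 Mbps * 282 ms
= 100 * 1e6 * 282 / 1000 bits
= 28200000 bits
= 3525000 bytes
= 3442.3828 KB
BDP = 28200000 bits (3525000 bytes)


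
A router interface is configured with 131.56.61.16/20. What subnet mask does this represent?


/20 means 20 network bits, 12 host bits
Binary: 11111111111111111111000000000000
Mask: 255.255.240.0


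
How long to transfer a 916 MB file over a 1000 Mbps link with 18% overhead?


Effective throughput = 1000 * (1 - 18/100) = 820.0 Mbps
File size in Mb = 916 * 8 = 7328 Mb
Time = 7328 / 820.0
Time = 8.9366 seconds


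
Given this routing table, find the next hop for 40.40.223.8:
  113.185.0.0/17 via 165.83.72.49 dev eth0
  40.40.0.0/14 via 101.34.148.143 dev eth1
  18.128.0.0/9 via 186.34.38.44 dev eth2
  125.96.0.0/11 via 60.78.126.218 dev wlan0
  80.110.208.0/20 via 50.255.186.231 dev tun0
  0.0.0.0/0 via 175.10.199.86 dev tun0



Longest prefix match for 40.40.223.8:
  /17 113.185.0.0: no
  /14 40.40.0.0: MATCH
  /9 18.128.0.0: no
  /11 125.96.0.0: no
  /20 80.110.208.0: no
  /0 0.0.0.0: MATCH
Selected: next-hop 101.34.148.143 via eth1 (matched /14)


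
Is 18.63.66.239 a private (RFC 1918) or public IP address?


RFC 1918 private ranges:
  10.0.0.0/8 (10.0.0.0 - 10.255.255.255)
  172.16.0.0/12 (172.16.0.0 - 172.31.255.255)
  192.168.0.0/16 (192.168.0.0 - 192.168.255.255)
Public (not in any RFC 1918 range)


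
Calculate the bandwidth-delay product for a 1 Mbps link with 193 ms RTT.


BDP = bandwidth * RTT
= 1 Mbps * 193 ms
= 1 * 1e6 * 193 / 1000 bits
= 193000 bits
= 24125 bytes
= 23.5596 KB
BDP = 193000 bits (24125 bytes)


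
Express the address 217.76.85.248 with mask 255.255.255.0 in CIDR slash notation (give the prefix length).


Binary: 11111111.11111111.11111111.00000000
Count leading 1s
Prefix: /24


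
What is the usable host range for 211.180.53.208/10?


Network: 211.128.0.0
Broadcast: 211.191.255.255
First usable = network + 1
Last usable = broadcast - 1
Range: 211.128.0.1 to 211.191.255.254


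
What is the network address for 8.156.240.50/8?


IP:   00001000.10011100.11110000.00110010
Mask: 11111111.00000000.00000000.00000000
AND operation:
Net:  00001000.00000000.00000000.00000000
Network: 8.0.0.0/8


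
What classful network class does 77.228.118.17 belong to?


First octet: 77
Binary: 01001101
0xxxxxxx -> Class A (1-126)
Class A, default mask 255.0.0.0 (/8)


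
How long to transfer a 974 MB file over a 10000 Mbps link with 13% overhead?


Effective throughput = 10000 * (1 - 13/100) = 8700 Mbps
File size in Mb = 974 * 8 = 7792 Mb
Time = 7792 / 8700
Time = 0.8956 seconds


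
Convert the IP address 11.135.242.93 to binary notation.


11 = 00001011
135 = 10000111
242 = 11110010
93 = 01011101
Binary: 00001011.10000111.11110010.01011101


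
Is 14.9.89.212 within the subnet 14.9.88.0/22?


Subnet network: 14.9.88.0
Test IP AND mask: 14.9.88.0
Yes, 14.9.89.212 is in 14.9.88.0/22


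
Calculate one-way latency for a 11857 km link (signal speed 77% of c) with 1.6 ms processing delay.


Speed = 0.77 * 3e5 km/s = 231000 km/s
Propagation delay = 11857 / 231000 = 0.0513 s = 51.329 ms
Processing delay = 1.6 ms
Total one-way latency = 52.929 ms


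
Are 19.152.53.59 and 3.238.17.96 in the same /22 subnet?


Mask: 255.255.252.0
19.152.53.59 AND mask = 19.152.52.0
3.238.17.96 AND mask = 3.238.16.0
No, different subnets (19.152.52.0 vs 3.238.16.0)


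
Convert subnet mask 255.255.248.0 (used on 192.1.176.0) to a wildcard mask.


Subnet mask: 255.255.248.0
Wildcard = 255.255.255.255 - subnet mask
255 - 255 = 0
255 - 255 = 0
255 - 248 = 7
255 - 0 = 255
Wildcard: 0.0.7.255


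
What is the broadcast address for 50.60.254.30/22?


Network: 50.60.252.0/22
Host bits = 10
Set all host bits to 1:
Broadcast: 50.60.255.255


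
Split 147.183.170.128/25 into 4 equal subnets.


New prefix = 25 + 2 = 27
Each subnet has 32 addresses
  147.183.170.128/27
  147.183.170.160/27
  147.183.170.192/27
  147.183.170.224/27
Subnets: 147.183.170.128/27, 147.183.170.160/27, 147.183.170.192/27, 147.183.170.224/27


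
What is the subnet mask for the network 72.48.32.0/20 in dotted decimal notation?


/20 means 20 network bits, 12 host bits
Binary: 11111111111111111111000000000000
Mask: 255.255.240.0


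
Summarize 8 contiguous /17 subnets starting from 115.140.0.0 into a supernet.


Original prefix: /17
Number of subnets: 8 = 2^3
New prefix = 17 - 3 = 14
Supernet: 115.140.0.0/14


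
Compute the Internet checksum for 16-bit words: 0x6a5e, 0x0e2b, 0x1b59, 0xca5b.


Sum all words (with carry folding):
+ 0x6a5e = 0x6a5e
+ 0x0e2b = 0x7889
+ 0x1b59 = 0x93e2
+ 0xca5b = 0x5e3e
One's complement: ~0x5e3e
Checksum = 0xa1c1


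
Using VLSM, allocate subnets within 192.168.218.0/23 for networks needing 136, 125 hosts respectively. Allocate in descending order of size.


136 hosts -> /24 (254 usable): 192.168.218.0/24
125 hosts -> /25 (126 usable): 192.168.219.0/25
Allocation: 192.168.218.0/24 (136 hosts, 254 usable); 192.168.219.0/25 (125 hosts, 126 usable)


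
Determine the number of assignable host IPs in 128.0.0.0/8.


Host bits = 32 - 8 = 24
Total addresses = 2^24 = 16777216
Usable = total - 2 (network and broadcast)
Usable hosts: 16777214


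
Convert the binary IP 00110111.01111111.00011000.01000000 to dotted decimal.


00110111 = 55
01111111 = 127
00011000 = 24
01000000 = 64
IP: 55.127.24.64


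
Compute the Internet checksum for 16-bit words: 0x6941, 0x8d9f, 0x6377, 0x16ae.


Sum all words (with carry folding):
+ 0x6941 = 0x6941
+ 0x8d9f = 0xf6e0
+ 0x6377 = 0x5a58
+ 0x16ae = 0x7106
One's complement: ~0x7106
Checksum = 0x8ef9


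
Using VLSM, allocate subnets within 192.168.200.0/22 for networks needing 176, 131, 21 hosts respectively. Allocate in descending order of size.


176 hosts -> /24 (254 usable): 192.168.200.0/24
131 hosts -> /24 (254 usable): 192.168.201.0/24
21 hosts -> /27 (30 usable): 192.168.202.0/27
Allocation: 192.168.200.0/24 (176 hosts, 254 usable); 192.168.201.0/24 (131 hosts, 254 usable); 192.168.202.0/27 (21 hosts, 30 usable)


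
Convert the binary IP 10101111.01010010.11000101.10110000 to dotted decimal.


10101111 = 175
01010010 = 82
11000101 = 197
10110000 = 176
IP: 175.82.197.176


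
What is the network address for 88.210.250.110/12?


IP:   01011000.11010010.11111010.01101110
Mask: 11111111.11110000.00000000.00000000
AND operation:
Net:  01011000.11010000.00000000.00000000
Network: 88.208.0.0/12


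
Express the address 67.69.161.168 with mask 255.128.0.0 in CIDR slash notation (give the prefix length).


Binary: 11111111.10000000.00000000.00000000
Count leading 1s
Prefix: /9


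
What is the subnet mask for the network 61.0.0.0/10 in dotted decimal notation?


/10 means 10 network bits, 22 host bits
Binary: 11111111110000000000000000000000
Mask: 255.192.0.0


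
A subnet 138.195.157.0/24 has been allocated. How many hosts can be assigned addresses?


Host bits = 32 - 24 = 8
Total addresses = 2^8 = 256
Usable = total - 2 (network and broadcast)
Usable hosts: 254


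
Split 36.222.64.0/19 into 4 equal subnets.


New prefix = 19 + 2 = 21
Each subnet has 2048 addresses
  36.222.64.0/21
  36.222.72.0/21
  36.222.80.0/21
  36.222.88.0/21
Subnets: 36.222.64.0/21, 36.222.72.0/21, 36.222.80.0/21, 36.222.88.0/21


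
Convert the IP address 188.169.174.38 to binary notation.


188 = 10111100
169 = 10101001
174 = 10101110
38 = 00100110
Binary: 10111100.10101001.10101110.00100110


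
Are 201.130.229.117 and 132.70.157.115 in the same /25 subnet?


Mask: 255.255.255.128
201.130.229.117 AND mask = 201.130.229.0
132.70.157.115 AND mask = 132.70.157.0
No, different subnets (201.130.229.0 vs 132.70.157.0)


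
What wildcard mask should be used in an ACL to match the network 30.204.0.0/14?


Subnet mask: 255.252.0.0
Wildcard = 255.255.255.255 - subnet mask
255 - 255 = 0
255 - 252 = 3
255 - 0 = 255
255 - 0 = 255
Wildcard: 0.3.255.255


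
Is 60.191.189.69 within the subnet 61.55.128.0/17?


Subnet network: 61.55.128.0
Test IP AND mask: 60.191.128.0
No, 60.191.189.69 is not in 61.55.128.0/17


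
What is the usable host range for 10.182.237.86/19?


Network: 10.182.224.0
Broadcast: 10.182.255.255
First usable = network + 1
Last usable = broadcast - 1
Range: 10.182.224.1 to 10.182.255.254


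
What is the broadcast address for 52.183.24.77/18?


Network: 52.183.0.0/18
Host bits = 14
Set all host bits to 1:
Broadcast: 52.183.63.255


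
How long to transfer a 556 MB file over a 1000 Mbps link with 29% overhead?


Effective throughput = 1000 * (1 - 29/100) = 710 Mbps
File size in Mb = 556 * 8 = 4448 Mb
Time = 4448 / 710
Time = 6.2648 seconds


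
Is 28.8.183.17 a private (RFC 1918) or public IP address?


RFC 1918 private ranges:
  10.0.0.0/8 (10.0.0.0 - 10.255.255.255)
  172.16.0.0/12 (172.16.0.0 - 172.31.255.255)
  192.168.0.0/16 (192.168.0.0 - 192.168.255.255)
Public (not in any RFC 1918 range)


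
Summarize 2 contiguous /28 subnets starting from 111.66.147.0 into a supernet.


Original prefix: /28
Number of subnets: 2 = 2^1
New prefix = 28 - 1 = 27
Supernet: 111.66.147.0/27


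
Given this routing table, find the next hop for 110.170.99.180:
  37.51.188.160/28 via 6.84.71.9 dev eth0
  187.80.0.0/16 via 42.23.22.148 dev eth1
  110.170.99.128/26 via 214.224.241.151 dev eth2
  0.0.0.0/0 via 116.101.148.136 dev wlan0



Longest prefix match for 110.170.99.180:
  /28 37.51.188.160: no
  /16 187.80.0.0: no
  /26 110.170.99.128: MATCH
  /0 0.0.0.0: MATCH
Selected: next-hop 214.224.241.151 via eth2 (matched /26)


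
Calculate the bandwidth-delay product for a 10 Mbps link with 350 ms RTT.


BDP = bandwidth * RTT
= 10 Mbps * 350 ms
= 10 * 1e6 * 350 / 1000 bits
= 3500000 bits
= 437500 bytes
= 427.2461 KB
BDP = 3500000 bits (437500 bytes)


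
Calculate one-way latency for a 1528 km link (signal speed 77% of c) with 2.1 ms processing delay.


Speed = 0.77 * 3e5 km/s = 231000 km/s
Propagation delay = 1528 / 231000 = 0.0066 s = 6.6147 ms
Processing delay = 2.1 ms
Total one-way latency = 8.7147 ms


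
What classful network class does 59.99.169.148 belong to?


First octet: 59
Binary: 00111011
0xxxxxxx -> Class A (1-126)
Class A, default mask 255.0.0.0 (/8)


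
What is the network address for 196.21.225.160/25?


IP:   11000100.00010101.11100001.10100000
Mask: 11111111.11111111.11111111.10000000
AND operation:
Net:  11000100.00010101.11100001.10000000
Network: 196.21.225.128/25


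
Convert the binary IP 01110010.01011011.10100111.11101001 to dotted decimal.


01110010 = 114
01011011 = 91
10100111 = 167
11101001 = 233
IP: 114.91.167.233


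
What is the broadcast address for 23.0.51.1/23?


Network: 23.0.50.0/23
Host bits = 9
Set all host bits to 1:
Broadcast: 23.0.51.255


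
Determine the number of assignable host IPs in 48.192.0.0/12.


Host bits = 32 - 12 = 20
Total addresses = 2^20 = 1048576
Usable = total - 2 (network and broadcast)
Usable hosts: 1048574


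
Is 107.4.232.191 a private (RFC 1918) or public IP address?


RFC 1918 private ranges:
  10.0.0.0/8 (10.0.0.0 - 10.255.255.255)
  172.16.0.0/12 (172.16.0.0 - 172.31.255.255)
  192.168.0.0/16 (192.168.0.0 - 192.168.255.255)
Public (not in any RFC 1918 range)


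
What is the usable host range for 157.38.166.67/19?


Network: 157.38.160.0
Broadcast: 157.38.191.255
First usable = network + 1
Last usable = broadcast - 1
Range: 157.38.160.1 to 157.38.191.254


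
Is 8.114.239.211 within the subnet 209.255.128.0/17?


Subnet network: 209.255.128.0
Test IP AND mask: 8.114.128.0
No, 8.114.239.211 is not in 209.255.128.0/17


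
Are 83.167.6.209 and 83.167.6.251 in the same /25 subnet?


Mask: 255.255.255.128
83.167.6.209 AND mask = 83.167.6.128
83.167.6.251 AND mask = 83.167.6.128
Yes, same subnet (83.167.6.128)


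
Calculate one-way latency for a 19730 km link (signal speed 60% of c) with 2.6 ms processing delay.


Speed = 0.6 * 3e5 km/s = 180000 km/s
Propagation delay = 19730 / 180000 = 0.1096 s = 109.6111 ms
Processing delay = 2.6 ms
Total one-way latency = 112.2111 ms


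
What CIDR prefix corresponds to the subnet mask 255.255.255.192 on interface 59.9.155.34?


Binary: 11111111.11111111.11111111.11000000
Count leading 1s
Prefix: /26


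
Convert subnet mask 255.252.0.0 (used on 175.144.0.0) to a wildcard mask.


Subnet mask: 255.252.0.0
Wildcard = 255.255.255.255 - subnet mask
255 - 255 = 0
255 - 252 = 3
255 - 0 = 255
255 - 0 = 255
Wildcard: 0.3.255.255


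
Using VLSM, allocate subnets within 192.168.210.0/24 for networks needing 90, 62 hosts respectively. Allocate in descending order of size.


90 hosts -> /25 (126 usable): 192.168.210.0/25
62 hosts -> /26 (62 usable): 192.168.210.128/26
Allocation: 192.168.210.0/25 (90 hosts, 126 usable); 192.168.210.128/26 (62 hosts, 62 usable)


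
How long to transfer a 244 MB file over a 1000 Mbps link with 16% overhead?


Effective throughput = 1000 * (1 - 16/100) = 840 Mbps
File size in Mb = 244 * 8 = 1952 Mb
Time = 1952 / 840
Time = 2.3238 seconds


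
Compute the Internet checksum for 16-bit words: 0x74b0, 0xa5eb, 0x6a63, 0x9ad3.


Sum all words (with carry folding):
+ 0x74b0 = 0x74b0
+ 0xa5eb = 0x1a9c
+ 0x6a63 = 0x84ff
+ 0x9ad3 = 0x1fd3
One's complement: ~0x1fd3
Checksum = 0xe02c


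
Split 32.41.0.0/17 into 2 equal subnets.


New prefix = 17 + 1 = 18
Each subnet has 16384 addresses
  32.41.0.0/18
  32.41.64.0/18
Subnets: 32.41.0.0/18, 32.41.64.0/18


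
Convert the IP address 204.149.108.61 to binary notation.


204 = 11001100
149 = 10010101
108 = 01101100
61 = 00111101
Binary: 11001100.10010101.01101100.00111101


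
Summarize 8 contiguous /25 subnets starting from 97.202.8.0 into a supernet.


Original prefix: /25
Number of subnets: 8 = 2^3
New prefix = 25 - 3 = 22
Supernet: 97.202.8.0/22


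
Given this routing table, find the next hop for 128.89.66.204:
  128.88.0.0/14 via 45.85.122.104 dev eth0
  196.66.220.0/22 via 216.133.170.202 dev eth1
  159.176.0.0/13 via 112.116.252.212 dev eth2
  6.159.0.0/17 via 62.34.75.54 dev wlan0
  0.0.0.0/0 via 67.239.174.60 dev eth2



Longest prefix match for 128.89.66.204:
  /14 128.88.0.0: MATCH
  /22 196.66.220.0: no
  /13 159.176.0.0: no
  /17 6.159.0.0: no
  /0 0.0.0.0: MATCH
Selected: next-hop 45.85.122.104 via eth0 (matched /14)


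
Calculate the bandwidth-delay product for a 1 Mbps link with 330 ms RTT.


BDP = bandwidth * RTT
= 1 Mbps * 330 ms
= 1 * 1e6 * 330 / 1000 bits
= 330000 bits
= 41250 bytes
= 40.2832 KB
BDP = 330000 bits (41250 bytes)


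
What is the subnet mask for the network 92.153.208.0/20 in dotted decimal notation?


/20 means 20 network bits, 12 host bits
Binary: 11111111111111111111000000000000
Mask: 255.255.240.0


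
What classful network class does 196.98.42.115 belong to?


First octet: 196
Binary: 11000100
110xxxxx -> Class C (192-223)
Class C, default mask 255.255.255.0 (/24)


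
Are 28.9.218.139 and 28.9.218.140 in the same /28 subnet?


Mask: 255.255.255.240
28.9.218.139 AND mask = 28.9.218.128
28.9.218.140 AND mask = 28.9.218.128
Yes, same subnet (28.9.218.128)


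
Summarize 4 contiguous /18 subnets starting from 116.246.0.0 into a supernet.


Original prefix: /18
Number of subnets: 4 = 2^2
New prefix = 18 - 2 = 16
Supernet: 116.246.0.0/16


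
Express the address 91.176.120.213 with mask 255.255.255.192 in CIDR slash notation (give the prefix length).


Binary: 11111111.11111111.11111111.11000000
Count leading 1s
Prefix: /26


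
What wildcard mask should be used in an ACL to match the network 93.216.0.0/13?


Subnet mask: 255.248.0.0
Wildcard = 255.255.255.255 - subnet mask
255 - 255 = 0
255 - 248 = 7
255 - 0 = 255
255 - 0 = 255
Wildcard: 0.7.255.255


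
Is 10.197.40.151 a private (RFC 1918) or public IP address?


RFC 1918 private ranges:
  10.0.0.0/8 (10.0.0.0 - 10.255.255.255)
  172.16.0.0/12 (172.16.0.0 - 172.31.255.255)
  192.168.0.0/16 (192.168.0.0 - 192.168.255.255)
Private (in 10.0.0.0/8)


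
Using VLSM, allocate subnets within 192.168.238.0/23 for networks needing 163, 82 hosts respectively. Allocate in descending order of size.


163 hosts -> /24 (254 usable): 192.168.238.0/24
82 hosts -> /25 (126 usable): 192.168.239.0/25
Allocation: 192.168.238.0/24 (163 hosts, 254 usable); 192.168.239.0/25 (82 hosts, 126 usable)


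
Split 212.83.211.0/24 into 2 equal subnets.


New prefix = 24 + 1 = 25
Each subnet has 128 addresses
  212.83.211.0/25
  212.83.211.128/25
Subnets: 212.83.211.0/25, 212.83.211.128/25


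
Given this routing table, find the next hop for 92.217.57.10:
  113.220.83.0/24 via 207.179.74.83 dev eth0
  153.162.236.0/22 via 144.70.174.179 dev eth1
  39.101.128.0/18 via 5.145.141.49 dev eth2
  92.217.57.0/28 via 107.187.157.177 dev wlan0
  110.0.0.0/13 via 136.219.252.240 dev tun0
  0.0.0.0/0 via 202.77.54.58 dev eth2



Longest prefix match for 92.217.57.10:
  /24 113.220.83.0: no
  /22 153.162.236.0: no
  /18 39.101.128.0: no
  /28 92.217.57.0: MATCH
  /13 110.0.0.0: no
  /0 0.0.0.0: MATCH
Selected: next-hop 107.187.157.177 via wlan0 (matched /28)


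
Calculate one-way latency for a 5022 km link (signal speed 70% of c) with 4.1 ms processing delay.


Speed = 0.7 * 3e5 km/s = 210000 km/s
Propagation delay = 5022 / 210000 = 0.0239 s = 23.9143 ms
Processing delay = 4.1 ms
Total one-way latency = 28.0143 ms


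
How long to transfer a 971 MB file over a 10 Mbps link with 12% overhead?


Effective throughput = 10 * (1 - 12/100) = 8.8 Mbps
File size in Mb = 971 * 8 = 7768 Mb
Time = 7768 / 8.8
Time = 882.7273 seconds


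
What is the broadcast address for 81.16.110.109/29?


Network: 81.16.110.104/29
Host bits = 3
Set all host bits to 1:
Broadcast: 81.16.110.111


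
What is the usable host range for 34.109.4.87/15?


Network: 34.108.0.0
Broadcast: 34.109.255.255
First usable = network + 1
Last usable = broadcast - 1
Range: 34.108.0.1 to 34.109.255.254


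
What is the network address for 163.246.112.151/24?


IP:   10100011.11110110.01110000.10010111
Mask: 11111111.11111111.11111111.00000000
AND operation:
Net:  10100011.11110110.01110000.00000000
Network: 163.246.112.0/24


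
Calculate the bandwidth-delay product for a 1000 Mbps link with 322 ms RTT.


BDP = bandwidth * RTT
= 1000 Mbps * 322 ms
= 1000 * 1e6 * 322 / 1000 bits
= 322000000 bits
= 40250000 bytes
= 39306.6406 KB
BDP = 322000000 bits (40250000 bytes)


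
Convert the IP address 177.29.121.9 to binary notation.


177 = 10110001
29 = 00011101
121 = 01111001
9 = 00001001
Binary: 10110001.00011101.01111001.00001001


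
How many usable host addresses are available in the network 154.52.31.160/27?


Host bits = 32 - 27 = 5
Total addresses = 2^5 = 32
Usable = total - 2 (network and broadcast)
Usable hosts: 30


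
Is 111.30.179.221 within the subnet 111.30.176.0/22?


Subnet network: 111.30.176.0
Test IP AND mask: 111.30.176.0
Yes, 111.30.179.221 is in 111.30.176.0/22


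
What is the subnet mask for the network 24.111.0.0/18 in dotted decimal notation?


/18 means 18 network bits, 14 host bits
Binary: 11111111111111111100000000000000
Mask: 255.255.192.0


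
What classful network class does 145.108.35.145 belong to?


First octet: 145
Binary: 10010001
10xxxxxx -> Class B (128-191)
Class B, default mask 255.255.0.0 (/16)


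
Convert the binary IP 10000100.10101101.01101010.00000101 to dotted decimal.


10000100 = 132
10101101 = 173
01101010 = 106
00000101 = 5
IP: 132.173.106.5


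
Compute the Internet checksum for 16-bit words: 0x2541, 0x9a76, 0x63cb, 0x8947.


Sum all words (with carry folding):
+ 0x2541 = 0x2541
+ 0x9a76 = 0xbfb7
+ 0x63cb = 0x2383
+ 0x8947 = 0xacca
One's complement: ~0xacca
Checksum = 0x5335


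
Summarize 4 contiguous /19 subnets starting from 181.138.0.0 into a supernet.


Original prefix: /19
Number of subnets: 4 = 2^2
New prefix = 19 - 2 = 17
Supernet: 181.138.0.0/17


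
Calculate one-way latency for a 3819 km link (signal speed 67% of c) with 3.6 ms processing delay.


Speed = 0.67 * 3e5 km/s = 201000 km/s
Propagation delay = 3819 / 201000 = 0.019 s = 19 ms
Processing delay = 3.6 ms
Total one-way latency = 22.6 ms


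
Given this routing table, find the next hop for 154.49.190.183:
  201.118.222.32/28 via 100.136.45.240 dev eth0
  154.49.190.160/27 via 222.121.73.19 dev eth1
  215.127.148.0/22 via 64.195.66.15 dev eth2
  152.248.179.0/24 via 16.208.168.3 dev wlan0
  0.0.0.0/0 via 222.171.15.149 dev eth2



Longest prefix match for 154.49.190.183:
  /28 201.118.222.32: no
  /27 154.49.190.160: MATCH
  /22 215.127.148.0: no
  /24 152.248.179.0: no
  /0 0.0.0.0: MATCH
Selected: next-hop 222.121.73.19 via eth1 (matched /27)
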